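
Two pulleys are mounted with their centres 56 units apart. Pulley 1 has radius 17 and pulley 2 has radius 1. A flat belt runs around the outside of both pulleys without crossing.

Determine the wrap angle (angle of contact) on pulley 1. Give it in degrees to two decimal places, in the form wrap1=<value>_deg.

wrap1=213.20_deg

open belt: β = asin((r2−r1)/C) = asin(-16/56) = -16.6015°
wrap1 = π − 2β = 213.2031°
wrap2 = π + 2β = 146.7969°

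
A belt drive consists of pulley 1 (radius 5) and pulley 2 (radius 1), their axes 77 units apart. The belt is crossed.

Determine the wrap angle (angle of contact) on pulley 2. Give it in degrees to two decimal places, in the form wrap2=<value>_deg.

wrap2=188.94_deg

crossed belt: β = asin((r1+r2)/C) = asin(6/77) = 4.4691°
wrap1 = wrap2 = π + 2β = 188.9383°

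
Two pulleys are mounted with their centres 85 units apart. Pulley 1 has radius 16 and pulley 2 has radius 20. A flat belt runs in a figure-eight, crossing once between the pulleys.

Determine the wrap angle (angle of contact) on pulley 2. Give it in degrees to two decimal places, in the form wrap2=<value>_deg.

wrap2=230.12_deg

crossed belt: β = asin((r1+r2)/C) = asin(36/85) = 25.0576°
wrap1 = wrap2 = π + 2β = 230.1152°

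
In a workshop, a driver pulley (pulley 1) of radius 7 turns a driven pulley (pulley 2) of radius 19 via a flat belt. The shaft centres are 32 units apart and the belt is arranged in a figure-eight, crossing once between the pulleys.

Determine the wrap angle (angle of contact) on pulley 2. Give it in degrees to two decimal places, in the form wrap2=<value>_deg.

wrap2=288.68_deg

crossed belt: β = asin((r1+r2)/C) = asin(26/32) = 54.3409°
wrap1 = wrap2 = π + 2β = 288.6818°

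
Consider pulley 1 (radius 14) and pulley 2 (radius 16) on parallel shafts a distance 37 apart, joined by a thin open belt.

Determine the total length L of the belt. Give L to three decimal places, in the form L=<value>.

open belt: β = asin((r2−r1)/C) = asin(2/37) = 3.0986°
wrap1 = π − 2β = 173.8028°
wrap2 = π + 2β = 186.1972°
tangent length = C·cosβ = 36.9459
L = r1·wrap1 + r2·wrap2 + 2·C·cosβ = 14·3.0334 + 16·3.2498 + 2·36.9459 = 168.3559

L=168.356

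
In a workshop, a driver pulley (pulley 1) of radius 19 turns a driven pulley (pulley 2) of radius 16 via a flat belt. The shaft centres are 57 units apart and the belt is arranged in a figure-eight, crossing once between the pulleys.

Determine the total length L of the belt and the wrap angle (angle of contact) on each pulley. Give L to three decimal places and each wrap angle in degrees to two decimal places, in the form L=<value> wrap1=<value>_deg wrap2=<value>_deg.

crossed belt: β = asin((r1+r2)/C) = asin(35/57) = 37.8818°
wrap1 = wrap2 = π + 2β = 255.7637°
tangent length = C·cosβ = 44.9889
L = (r1+r2)·wrap + 2·C·cosβ = 35·4.4639 + 2·44.9889 = 246.2149

L=246.215 wrap1=255.76_deg wrap2=255.76_deg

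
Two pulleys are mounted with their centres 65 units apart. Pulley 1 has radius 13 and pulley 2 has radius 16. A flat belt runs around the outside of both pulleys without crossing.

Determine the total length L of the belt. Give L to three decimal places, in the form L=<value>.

L=221.245

open belt: β = asin((r2−r1)/C) = asin(3/65) = 2.6454°
wrap1 = π − 2β = 174.7093°
wrap2 = π + 2β = 185.2907°
tangent length = C·cosβ = 64.9307
L = r1·wrap1 + r2·wrap2 + 2·C·cosβ = 13·3.0493 + 16·3.2339 + 2·64.9307 = 221.2447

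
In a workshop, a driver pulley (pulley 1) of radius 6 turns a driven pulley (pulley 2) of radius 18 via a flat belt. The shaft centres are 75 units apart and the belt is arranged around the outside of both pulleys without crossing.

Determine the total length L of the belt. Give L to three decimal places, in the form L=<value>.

open belt: β = asin((r2−r1)/C) = asin(12/75) = 9.2069°
wrap1 = π − 2β = 161.5862°
wrap2 = π + 2β = 198.4138°
tangent length = C·cosβ = 74.0338
L = r1·wrap1 + r2·wrap2 + 2·C·cosβ = 6·2.8202 + 18·3.4630 + 2·74.0338 = 227.3224

L=227.322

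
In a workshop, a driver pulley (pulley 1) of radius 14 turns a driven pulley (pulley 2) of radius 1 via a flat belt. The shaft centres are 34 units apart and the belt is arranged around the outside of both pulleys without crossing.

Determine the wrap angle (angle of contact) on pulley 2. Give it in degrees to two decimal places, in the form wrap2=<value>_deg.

wrap2=135.04_deg

open belt: β = asin((r2−r1)/C) = asin(-13/34) = -22.4795°
wrap1 = π − 2β = 224.9590°
wrap2 = π + 2β = 135.0410°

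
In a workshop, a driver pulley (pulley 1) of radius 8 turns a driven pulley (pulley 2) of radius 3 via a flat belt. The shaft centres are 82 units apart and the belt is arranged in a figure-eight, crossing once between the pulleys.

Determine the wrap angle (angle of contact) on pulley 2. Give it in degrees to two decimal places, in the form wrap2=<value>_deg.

wrap2=195.42_deg

crossed belt: β = asin((r1+r2)/C) = asin(11/82) = 7.7093°
wrap1 = wrap2 = π + 2β = 195.4185°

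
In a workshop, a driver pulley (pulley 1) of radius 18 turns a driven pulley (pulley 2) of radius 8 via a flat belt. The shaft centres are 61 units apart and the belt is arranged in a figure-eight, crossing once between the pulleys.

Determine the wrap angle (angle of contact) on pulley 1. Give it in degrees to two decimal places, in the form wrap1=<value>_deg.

wrap1=230.46_deg

crossed belt: β = asin((r1+r2)/C) = asin(26/61) = 25.2285°
wrap1 = wrap2 = π + 2β = 230.4570°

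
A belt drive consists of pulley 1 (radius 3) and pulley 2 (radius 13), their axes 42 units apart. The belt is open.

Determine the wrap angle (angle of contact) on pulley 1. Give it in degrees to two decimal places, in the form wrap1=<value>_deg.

wrap1=152.45_deg

open belt: β = asin((r2−r1)/C) = asin(10/42) = 13.7741°
wrap1 = π − 2β = 152.4517°
wrap2 = π + 2β = 207.5483°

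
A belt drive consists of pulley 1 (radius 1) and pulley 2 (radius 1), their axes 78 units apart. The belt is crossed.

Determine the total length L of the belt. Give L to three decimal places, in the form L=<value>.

crossed belt: β = asin((r1+r2)/C) = asin(2/78) = 1.4693°
wrap1 = wrap2 = π + 2β = 182.9386°
tangent length = C·cosβ = 77.9744
L = (r1+r2)·wrap + 2·C·cosβ = 2·3.1929 + 2·77.9744 = 162.3345

L=162.334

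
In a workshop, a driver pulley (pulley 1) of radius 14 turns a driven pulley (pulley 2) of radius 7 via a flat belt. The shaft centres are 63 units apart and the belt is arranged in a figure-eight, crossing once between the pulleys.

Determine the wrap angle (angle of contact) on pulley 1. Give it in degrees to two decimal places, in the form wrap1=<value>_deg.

crossed belt: β = asin((r1+r2)/C) = asin(21/63) = 19.4712°
wrap1 = wrap2 = π + 2β = 218.9424°

wrap1=218.94_deg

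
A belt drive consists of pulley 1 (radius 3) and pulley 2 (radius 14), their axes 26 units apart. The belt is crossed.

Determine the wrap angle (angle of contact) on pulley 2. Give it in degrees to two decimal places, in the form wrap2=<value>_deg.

crossed belt: β = asin((r1+r2)/C) = asin(17/26) = 40.8322°
wrap1 = wrap2 = π + 2β = 261.6644°

wrap2=261.66_deg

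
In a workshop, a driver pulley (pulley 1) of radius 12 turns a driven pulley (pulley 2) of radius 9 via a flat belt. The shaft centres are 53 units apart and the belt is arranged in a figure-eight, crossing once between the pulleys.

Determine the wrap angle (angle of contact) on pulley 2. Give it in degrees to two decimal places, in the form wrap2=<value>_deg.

wrap2=226.68_deg

crossed belt: β = asin((r1+r2)/C) = asin(21/53) = 23.3425°
wrap1 = wrap2 = π + 2β = 226.6850°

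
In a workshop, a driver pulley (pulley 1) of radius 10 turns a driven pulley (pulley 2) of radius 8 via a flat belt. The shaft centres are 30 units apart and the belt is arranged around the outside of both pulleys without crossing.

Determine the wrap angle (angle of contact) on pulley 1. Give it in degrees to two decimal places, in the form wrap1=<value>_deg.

wrap1=187.65_deg

open belt: β = asin((r2−r1)/C) = asin(-2/30) = -3.8226°
wrap1 = π − 2β = 187.6451°
wrap2 = π + 2β = 172.3549°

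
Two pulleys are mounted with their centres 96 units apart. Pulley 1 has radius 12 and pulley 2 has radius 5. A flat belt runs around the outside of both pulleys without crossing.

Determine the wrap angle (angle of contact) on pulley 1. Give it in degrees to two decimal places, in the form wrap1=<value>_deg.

open belt: β = asin((r2−r1)/C) = asin(-7/96) = -4.1815°
wrap1 = π − 2β = 188.3631°
wrap2 = π + 2β = 171.6369°

wrap1=188.36_deg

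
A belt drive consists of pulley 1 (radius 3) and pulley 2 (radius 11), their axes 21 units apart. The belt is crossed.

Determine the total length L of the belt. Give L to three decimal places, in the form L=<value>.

L=95.720

crossed belt: β = asin((r1+r2)/C) = asin(14/21) = 41.8103°
wrap1 = wrap2 = π + 2β = 263.6206°
tangent length = C·cosβ = 15.6525
L = (r1+r2)·wrap + 2·C·cosβ = 14·4.6010 + 2·15.6525 = 95.7196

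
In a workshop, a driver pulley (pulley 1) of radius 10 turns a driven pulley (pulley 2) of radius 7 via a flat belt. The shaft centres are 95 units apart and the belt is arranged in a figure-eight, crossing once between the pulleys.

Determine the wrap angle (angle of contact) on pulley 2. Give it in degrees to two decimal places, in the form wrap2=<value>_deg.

wrap2=200.62_deg

crossed belt: β = asin((r1+r2)/C) = asin(17/95) = 10.3085°
wrap1 = wrap2 = π + 2β = 200.6169°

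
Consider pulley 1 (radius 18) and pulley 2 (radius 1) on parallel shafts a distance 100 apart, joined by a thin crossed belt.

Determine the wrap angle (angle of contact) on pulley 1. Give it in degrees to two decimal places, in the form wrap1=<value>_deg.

wrap1=201.91_deg

crossed belt: β = asin((r1+r2)/C) = asin(19/100) = 10.9528°
wrap1 = wrap2 = π + 2β = 201.9056°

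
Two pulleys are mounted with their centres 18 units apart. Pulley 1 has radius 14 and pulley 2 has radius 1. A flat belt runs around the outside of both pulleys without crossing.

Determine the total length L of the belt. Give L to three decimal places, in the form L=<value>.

open belt: β = asin((r2−r1)/C) = asin(-13/18) = -46.2383°
wrap1 = π − 2β = 272.4765°
wrap2 = π + 2β = 87.5235°
tangent length = C·cosβ = 12.4499
L = r1·wrap1 + r2·wrap2 + 2·C·cosβ = 14·4.7556 + 1·1.5276 + 2·12.4499 = 93.0059

L=93.006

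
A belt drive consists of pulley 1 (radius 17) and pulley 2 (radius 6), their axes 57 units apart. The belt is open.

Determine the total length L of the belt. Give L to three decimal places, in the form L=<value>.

L=188.386

open belt: β = asin((r2−r1)/C) = asin(-11/57) = -11.1269°
wrap1 = π − 2β = 202.2538°
wrap2 = π + 2β = 157.7462°
tangent length = C·cosβ = 55.9285
L = r1·wrap1 + r2·wrap2 + 2·C·cosβ = 17·3.5300 + 6·2.7532 + 2·55.9285 = 188.3861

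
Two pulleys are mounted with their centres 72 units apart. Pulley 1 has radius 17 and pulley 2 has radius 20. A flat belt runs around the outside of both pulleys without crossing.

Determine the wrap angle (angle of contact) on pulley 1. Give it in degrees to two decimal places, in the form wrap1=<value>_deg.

wrap1=175.22_deg

open belt: β = asin((r2−r1)/C) = asin(3/72) = 2.3880°
wrap1 = π − 2β = 175.2240°
wrap2 = π + 2β = 184.7760°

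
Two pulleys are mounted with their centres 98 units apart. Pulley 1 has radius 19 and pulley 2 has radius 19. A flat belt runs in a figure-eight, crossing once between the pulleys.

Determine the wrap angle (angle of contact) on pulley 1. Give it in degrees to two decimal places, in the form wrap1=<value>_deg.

crossed belt: β = asin((r1+r2)/C) = asin(38/98) = 22.8149°
wrap1 = wrap2 = π + 2β = 225.6298°

wrap1=225.63_deg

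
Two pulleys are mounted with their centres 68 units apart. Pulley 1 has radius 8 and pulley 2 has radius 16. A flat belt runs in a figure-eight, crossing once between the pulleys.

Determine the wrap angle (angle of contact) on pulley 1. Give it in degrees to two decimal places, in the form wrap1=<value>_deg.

wrap1=221.33_deg

crossed belt: β = asin((r1+r2)/C) = asin(24/68) = 20.6673°
wrap1 = wrap2 = π + 2β = 221.3346°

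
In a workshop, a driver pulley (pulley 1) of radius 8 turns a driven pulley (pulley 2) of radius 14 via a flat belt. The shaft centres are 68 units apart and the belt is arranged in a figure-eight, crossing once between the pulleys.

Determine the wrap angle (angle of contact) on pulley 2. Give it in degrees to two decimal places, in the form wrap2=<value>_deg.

crossed belt: β = asin((r1+r2)/C) = asin(22/68) = 18.8765°
wrap1 = wrap2 = π + 2β = 217.7530°

wrap2=217.75_deg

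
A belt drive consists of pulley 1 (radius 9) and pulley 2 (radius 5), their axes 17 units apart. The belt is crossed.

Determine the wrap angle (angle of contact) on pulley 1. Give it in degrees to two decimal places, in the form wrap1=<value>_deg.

crossed belt: β = asin((r1+r2)/C) = asin(14/17) = 55.4397°
wrap1 = wrap2 = π + 2β = 290.8794°

wrap1=290.88_deg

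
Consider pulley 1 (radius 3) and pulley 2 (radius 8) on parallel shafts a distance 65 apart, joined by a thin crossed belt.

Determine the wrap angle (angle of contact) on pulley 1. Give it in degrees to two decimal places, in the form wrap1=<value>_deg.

crossed belt: β = asin((r1+r2)/C) = asin(11/65) = 9.7431°
wrap1 = wrap2 = π + 2β = 199.4862°

wrap1=199.49_deg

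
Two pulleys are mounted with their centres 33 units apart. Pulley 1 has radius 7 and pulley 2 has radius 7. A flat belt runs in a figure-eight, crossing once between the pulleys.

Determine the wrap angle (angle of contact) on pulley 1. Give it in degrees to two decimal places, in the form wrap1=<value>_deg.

crossed belt: β = asin((r1+r2)/C) = asin(14/33) = 25.1027°
wrap1 = wrap2 = π + 2β = 230.2054°

wrap1=230.21_deg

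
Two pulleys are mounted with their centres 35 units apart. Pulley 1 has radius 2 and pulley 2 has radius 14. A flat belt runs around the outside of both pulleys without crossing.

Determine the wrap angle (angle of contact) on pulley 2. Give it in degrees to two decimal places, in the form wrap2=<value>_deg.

open belt: β = asin((r2−r1)/C) = asin(12/35) = 20.0510°
wrap1 = π − 2β = 139.8979°
wrap2 = π + 2β = 220.1021°

wrap2=220.10_deg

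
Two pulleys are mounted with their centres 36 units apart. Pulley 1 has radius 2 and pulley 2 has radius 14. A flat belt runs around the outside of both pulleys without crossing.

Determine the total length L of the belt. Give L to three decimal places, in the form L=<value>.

L=126.304

open belt: β = asin((r2−r1)/C) = asin(12/36) = 19.4712°
wrap1 = π − 2β = 141.0576°
wrap2 = π + 2β = 218.9424°
tangent length = C·cosβ = 33.9411
L = r1·wrap1 + r2·wrap2 + 2·C·cosβ = 2·2.4619 + 14·3.8213 + 2·33.9411 = 126.3038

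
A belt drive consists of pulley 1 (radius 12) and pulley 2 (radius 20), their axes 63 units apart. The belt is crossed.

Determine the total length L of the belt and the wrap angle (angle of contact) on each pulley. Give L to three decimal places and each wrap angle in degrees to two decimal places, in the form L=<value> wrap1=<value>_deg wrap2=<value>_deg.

crossed belt: β = asin((r1+r2)/C) = asin(32/63) = 30.5265°
wrap1 = wrap2 = π + 2β = 241.0530°
tangent length = C·cosβ = 54.2679
L = (r1+r2)·wrap + 2·C·cosβ = 32·4.2072 + 2·54.2679 = 243.1651

L=243.165 wrap1=241.05_deg wrap2=241.05_deg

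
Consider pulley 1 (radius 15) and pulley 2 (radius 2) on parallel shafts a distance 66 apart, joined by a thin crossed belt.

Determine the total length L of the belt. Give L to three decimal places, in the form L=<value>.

L=189.811

crossed belt: β = asin((r1+r2)/C) = asin(17/66) = 14.9263°
wrap1 = wrap2 = π + 2β = 209.8525°
tangent length = C·cosβ = 63.7730
L = (r1+r2)·wrap + 2·C·cosβ = 17·3.6626 + 2·63.7730 = 189.8106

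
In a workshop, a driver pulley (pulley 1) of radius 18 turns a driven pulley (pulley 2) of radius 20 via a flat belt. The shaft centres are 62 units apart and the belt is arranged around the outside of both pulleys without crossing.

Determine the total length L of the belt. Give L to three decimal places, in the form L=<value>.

open belt: β = asin((r2−r1)/C) = asin(2/62) = 1.8486°
wrap1 = π − 2β = 176.3029°
wrap2 = π + 2β = 183.6971°
tangent length = C·cosβ = 61.9677
L = r1·wrap1 + r2·wrap2 + 2·C·cosβ = 18·3.0771 + 20·3.2061 + 2·61.9677 = 243.4450

L=243.445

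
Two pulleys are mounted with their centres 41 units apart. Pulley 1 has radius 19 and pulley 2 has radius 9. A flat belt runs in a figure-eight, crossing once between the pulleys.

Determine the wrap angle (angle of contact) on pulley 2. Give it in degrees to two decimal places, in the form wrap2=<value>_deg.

crossed belt: β = asin((r1+r2)/C) = asin(28/41) = 43.0728°
wrap1 = wrap2 = π + 2β = 266.1456°

wrap2=266.15_deg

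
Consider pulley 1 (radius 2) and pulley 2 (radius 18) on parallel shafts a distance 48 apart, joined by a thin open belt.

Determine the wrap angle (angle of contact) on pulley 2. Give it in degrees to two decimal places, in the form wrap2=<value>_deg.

open belt: β = asin((r2−r1)/C) = asin(16/48) = 19.4712°
wrap1 = π − 2β = 141.0576°
wrap2 = π + 2β = 218.9424°

wrap2=218.94_deg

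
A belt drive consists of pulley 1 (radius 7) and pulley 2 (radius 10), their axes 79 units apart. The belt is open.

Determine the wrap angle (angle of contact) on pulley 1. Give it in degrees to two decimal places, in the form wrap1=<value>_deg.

open belt: β = asin((r2−r1)/C) = asin(3/79) = 2.1763°
wrap1 = π − 2β = 175.6474°
wrap2 = π + 2β = 184.3526°

wrap1=175.65_deg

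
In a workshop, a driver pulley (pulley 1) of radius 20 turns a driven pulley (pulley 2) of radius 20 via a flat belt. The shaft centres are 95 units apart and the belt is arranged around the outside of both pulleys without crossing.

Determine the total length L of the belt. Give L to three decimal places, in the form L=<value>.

L=315.664

open belt: β = asin((r2−r1)/C) = asin(0/95) = 0.0000°
wrap1 = π − 2β = 180.0000°
wrap2 = π + 2β = 180.0000°
tangent length = C·cosβ = 95.0000
L = r1·wrap1 + r2·wrap2 + 2·C·cosβ = 20·3.1416 + 20·3.1416 + 2·95.0000 = 315.6637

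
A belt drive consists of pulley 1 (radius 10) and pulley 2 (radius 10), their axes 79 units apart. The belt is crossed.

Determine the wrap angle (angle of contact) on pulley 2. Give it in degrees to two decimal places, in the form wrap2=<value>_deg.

crossed belt: β = asin((r1+r2)/C) = asin(20/79) = 14.6649°
wrap1 = wrap2 = π + 2β = 209.3297°

wrap2=209.33_deg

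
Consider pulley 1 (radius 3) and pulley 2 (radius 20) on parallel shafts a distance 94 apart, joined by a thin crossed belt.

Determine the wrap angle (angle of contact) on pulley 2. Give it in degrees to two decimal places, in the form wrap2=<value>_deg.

crossed belt: β = asin((r1+r2)/C) = asin(23/94) = 14.1630°
wrap1 = wrap2 = π + 2β = 208.3259°

wrap2=208.33_deg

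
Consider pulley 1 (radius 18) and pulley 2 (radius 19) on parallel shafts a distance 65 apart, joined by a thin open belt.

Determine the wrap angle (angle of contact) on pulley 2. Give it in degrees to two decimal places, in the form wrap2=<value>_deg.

open belt: β = asin((r2−r1)/C) = asin(1/65) = 0.8815°
wrap1 = π − 2β = 178.2370°
wrap2 = π + 2β = 181.7630°

wrap2=181.76_deg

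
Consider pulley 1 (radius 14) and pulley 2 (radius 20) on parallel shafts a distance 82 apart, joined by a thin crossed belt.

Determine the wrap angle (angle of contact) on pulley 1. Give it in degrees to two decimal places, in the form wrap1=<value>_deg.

crossed belt: β = asin((r1+r2)/C) = asin(34/82) = 24.4963°
wrap1 = wrap2 = π + 2β = 228.9926°

wrap1=228.99_deg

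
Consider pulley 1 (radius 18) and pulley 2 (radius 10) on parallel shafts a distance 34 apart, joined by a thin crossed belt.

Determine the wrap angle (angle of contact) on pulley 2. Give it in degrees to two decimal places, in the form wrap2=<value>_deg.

wrap2=290.88_deg

crossed belt: β = asin((r1+r2)/C) = asin(28/34) = 55.4397°
wrap1 = wrap2 = π + 2β = 290.8794°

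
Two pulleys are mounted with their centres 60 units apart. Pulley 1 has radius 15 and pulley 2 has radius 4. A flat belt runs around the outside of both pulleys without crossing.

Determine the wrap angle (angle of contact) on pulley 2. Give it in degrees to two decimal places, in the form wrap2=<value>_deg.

open belt: β = asin((r2−r1)/C) = asin(-11/60) = -10.5640°
wrap1 = π − 2β = 201.1280°
wrap2 = π + 2β = 158.8720°

wrap2=158.87_deg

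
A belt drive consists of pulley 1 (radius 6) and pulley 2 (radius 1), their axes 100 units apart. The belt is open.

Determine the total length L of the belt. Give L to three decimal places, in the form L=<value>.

open belt: β = asin((r2−r1)/C) = asin(-5/100) = -2.8660°
wrap1 = π − 2β = 185.7320°
wrap2 = π + 2β = 174.2680°
tangent length = C·cosβ = 99.8749
L = r1·wrap1 + r2·wrap2 + 2·C·cosβ = 6·3.2416 + 1·3.0416 + 2·99.8749 = 222.2412

L=222.241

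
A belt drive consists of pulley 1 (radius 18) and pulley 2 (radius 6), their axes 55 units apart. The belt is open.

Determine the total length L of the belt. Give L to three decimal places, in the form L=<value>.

L=188.027

open belt: β = asin((r2−r1)/C) = asin(-12/55) = -12.6023°
wrap1 = π − 2β = 205.2045°
wrap2 = π + 2β = 154.7955°
tangent length = C·cosβ = 53.6749
L = r1·wrap1 + r2·wrap2 + 2·C·cosβ = 18·3.5815 + 6·2.7017 + 2·53.6749 = 188.0269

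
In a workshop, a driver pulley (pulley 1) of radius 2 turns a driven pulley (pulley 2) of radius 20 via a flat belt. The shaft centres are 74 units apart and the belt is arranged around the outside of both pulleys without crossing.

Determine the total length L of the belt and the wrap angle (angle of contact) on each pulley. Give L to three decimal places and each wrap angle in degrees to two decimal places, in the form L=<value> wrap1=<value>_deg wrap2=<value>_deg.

L=221.515 wrap1=151.84_deg wrap2=208.16_deg

open belt: β = asin((r2−r1)/C) = asin(18/74) = 14.0780°
wrap1 = π − 2β = 151.8439°
wrap2 = π + 2β = 208.1561°
tangent length = C·cosβ = 71.7774
L = r1·wrap1 + r2·wrap2 + 2·C·cosβ = 2·2.6502 + 20·3.6330 + 2·71.7774 = 221.5154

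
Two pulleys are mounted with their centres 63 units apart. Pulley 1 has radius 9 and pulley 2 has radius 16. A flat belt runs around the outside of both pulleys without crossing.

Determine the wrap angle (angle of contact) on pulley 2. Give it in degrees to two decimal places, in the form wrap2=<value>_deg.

wrap2=192.76_deg

open belt: β = asin((r2−r1)/C) = asin(7/63) = 6.3794°
wrap1 = π − 2β = 167.2413°
wrap2 = π + 2β = 192.7587°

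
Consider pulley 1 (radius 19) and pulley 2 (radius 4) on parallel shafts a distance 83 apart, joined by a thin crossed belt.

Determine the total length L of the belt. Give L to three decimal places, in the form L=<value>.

crossed belt: β = asin((r1+r2)/C) = asin(23/83) = 16.0877°
wrap1 = wrap2 = π + 2β = 212.1754°
tangent length = C·cosβ = 79.7496
L = (r1+r2)·wrap + 2·C·cosβ = 23·3.7032 + 2·79.7496 = 244.6719

L=244.672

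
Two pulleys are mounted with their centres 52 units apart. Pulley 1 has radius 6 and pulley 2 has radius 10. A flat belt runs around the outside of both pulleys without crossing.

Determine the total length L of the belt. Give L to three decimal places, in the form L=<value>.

L=154.573

open belt: β = asin((r2−r1)/C) = asin(4/52) = 4.4117°
wrap1 = π − 2β = 171.1765°
wrap2 = π + 2β = 188.8235°
tangent length = C·cosβ = 51.8459
L = r1·wrap1 + r2·wrap2 + 2·C·cosβ = 6·2.9876 + 10·3.2956 + 2·51.8459 = 154.5733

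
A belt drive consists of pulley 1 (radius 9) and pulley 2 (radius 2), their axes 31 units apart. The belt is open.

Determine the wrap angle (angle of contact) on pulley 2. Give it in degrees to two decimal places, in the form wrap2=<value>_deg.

open belt: β = asin((r2−r1)/C) = asin(-7/31) = -13.0503°
wrap1 = π − 2β = 206.1006°
wrap2 = π + 2β = 153.8994°

wrap2=153.90_deg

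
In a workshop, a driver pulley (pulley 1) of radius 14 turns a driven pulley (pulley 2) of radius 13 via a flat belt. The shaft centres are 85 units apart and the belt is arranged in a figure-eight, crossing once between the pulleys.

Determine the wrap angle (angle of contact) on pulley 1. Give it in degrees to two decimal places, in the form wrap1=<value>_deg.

wrap1=217.04_deg

crossed belt: β = asin((r1+r2)/C) = asin(27/85) = 18.5207°
wrap1 = wrap2 = π + 2β = 217.0414°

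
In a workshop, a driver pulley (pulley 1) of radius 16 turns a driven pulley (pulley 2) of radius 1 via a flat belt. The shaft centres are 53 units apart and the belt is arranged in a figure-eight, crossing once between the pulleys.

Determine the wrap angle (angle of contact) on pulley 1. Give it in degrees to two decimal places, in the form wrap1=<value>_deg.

wrap1=217.42_deg

crossed belt: β = asin((r1+r2)/C) = asin(17/53) = 18.7086°
wrap1 = wrap2 = π + 2β = 217.4171°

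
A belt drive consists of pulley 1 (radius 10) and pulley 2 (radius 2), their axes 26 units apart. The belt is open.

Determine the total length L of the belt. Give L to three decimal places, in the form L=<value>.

open belt: β = asin((r2−r1)/C) = asin(-8/26) = -17.9202°
wrap1 = π − 2β = 215.8404°
wrap2 = π + 2β = 144.1596°
tangent length = C·cosβ = 24.7386
L = r1·wrap1 + r2·wrap2 + 2·C·cosβ = 10·3.7671 + 2·2.5161 + 2·24.7386 = 92.1806

L=92.181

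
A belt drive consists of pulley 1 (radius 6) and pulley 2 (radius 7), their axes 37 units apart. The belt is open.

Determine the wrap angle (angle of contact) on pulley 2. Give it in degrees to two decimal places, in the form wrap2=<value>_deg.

open belt: β = asin((r2−r1)/C) = asin(1/37) = 1.5487°
wrap1 = π − 2β = 176.9026°
wrap2 = π + 2β = 183.0974°

wrap2=183.10_deg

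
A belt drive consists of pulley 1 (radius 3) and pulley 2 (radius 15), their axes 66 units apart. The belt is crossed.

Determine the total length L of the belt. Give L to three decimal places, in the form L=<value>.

crossed belt: β = asin((r1+r2)/C) = asin(18/66) = 15.8266°
wrap1 = wrap2 = π + 2β = 211.6532°
tangent length = C·cosβ = 63.4980
L = (r1+r2)·wrap + 2·C·cosβ = 18·3.6940 + 2·63.4980 = 193.4889

L=193.489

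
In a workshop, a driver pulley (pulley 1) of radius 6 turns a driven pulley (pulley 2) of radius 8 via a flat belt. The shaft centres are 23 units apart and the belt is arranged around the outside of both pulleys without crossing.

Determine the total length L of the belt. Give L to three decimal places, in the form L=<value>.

L=90.156

open belt: β = asin((r2−r1)/C) = asin(2/23) = 4.9885°
wrap1 = π − 2β = 170.0229°
wrap2 = π + 2β = 189.9771°
tangent length = C·cosβ = 22.9129
L = r1·wrap1 + r2·wrap2 + 2·C·cosβ = 6·2.9675 + 8·3.3157 + 2·22.9129 = 90.1563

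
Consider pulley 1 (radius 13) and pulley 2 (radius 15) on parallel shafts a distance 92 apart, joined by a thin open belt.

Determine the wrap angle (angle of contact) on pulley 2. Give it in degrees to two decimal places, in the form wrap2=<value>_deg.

open belt: β = asin((r2−r1)/C) = asin(2/92) = 1.2457°
wrap1 = π − 2β = 177.5087°
wrap2 = π + 2β = 182.4913°

wrap2=182.49_deg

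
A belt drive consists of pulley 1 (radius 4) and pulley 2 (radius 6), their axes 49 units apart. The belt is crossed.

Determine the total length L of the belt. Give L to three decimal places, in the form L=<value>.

crossed belt: β = asin((r1+r2)/C) = asin(10/49) = 11.7757°
wrap1 = wrap2 = π + 2β = 203.5515°
tangent length = C·cosβ = 47.9687
L = (r1+r2)·wrap + 2·C·cosβ = 10·3.5526 + 2·47.9687 = 131.4639

L=131.464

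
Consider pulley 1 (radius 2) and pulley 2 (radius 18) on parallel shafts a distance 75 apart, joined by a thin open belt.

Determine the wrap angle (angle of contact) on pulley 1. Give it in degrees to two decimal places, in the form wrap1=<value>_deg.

open belt: β = asin((r2−r1)/C) = asin(16/75) = 12.3178°
wrap1 = π − 2β = 155.3645°
wrap2 = π + 2β = 204.6355°

wrap1=155.36_deg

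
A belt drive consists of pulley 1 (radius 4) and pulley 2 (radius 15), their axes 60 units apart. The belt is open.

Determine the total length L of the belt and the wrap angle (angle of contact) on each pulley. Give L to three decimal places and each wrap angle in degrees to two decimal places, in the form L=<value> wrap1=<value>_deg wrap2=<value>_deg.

L=181.713 wrap1=158.87_deg wrap2=201.13_deg

open belt: β = asin((r2−r1)/C) = asin(11/60) = 10.5640°
wrap1 = π − 2β = 158.8720°
wrap2 = π + 2β = 201.1280°
tangent length = C·cosβ = 58.9830
L = r1·wrap1 + r2·wrap2 + 2·C·cosβ = 4·2.7728 + 15·3.5103 + 2·58.9830 = 181.7126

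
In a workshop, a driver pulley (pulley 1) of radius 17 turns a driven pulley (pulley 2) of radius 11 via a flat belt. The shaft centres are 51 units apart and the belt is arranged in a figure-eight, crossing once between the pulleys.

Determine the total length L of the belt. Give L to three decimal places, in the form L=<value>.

L=205.764

crossed belt: β = asin((r1+r2)/C) = asin(28/51) = 33.2998°
wrap1 = wrap2 = π + 2β = 246.5996°
tangent length = C·cosβ = 42.6263
L = (r1+r2)·wrap + 2·C·cosβ = 28·4.3040 + 2·42.6263 = 205.7638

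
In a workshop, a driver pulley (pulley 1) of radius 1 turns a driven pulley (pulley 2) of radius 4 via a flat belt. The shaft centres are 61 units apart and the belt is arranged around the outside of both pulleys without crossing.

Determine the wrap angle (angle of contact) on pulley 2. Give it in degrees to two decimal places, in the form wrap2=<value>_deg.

wrap2=185.64_deg

open belt: β = asin((r2−r1)/C) = asin(3/61) = 2.8190°
wrap1 = π − 2β = 174.3621°
wrap2 = π + 2β = 185.6379°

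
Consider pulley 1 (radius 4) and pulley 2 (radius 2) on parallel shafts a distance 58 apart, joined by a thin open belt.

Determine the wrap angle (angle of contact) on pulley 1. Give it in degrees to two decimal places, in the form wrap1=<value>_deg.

wrap1=183.95_deg

open belt: β = asin((r2−r1)/C) = asin(-2/58) = -1.9761°
wrap1 = π − 2β = 183.9522°
wrap2 = π + 2β = 176.0478°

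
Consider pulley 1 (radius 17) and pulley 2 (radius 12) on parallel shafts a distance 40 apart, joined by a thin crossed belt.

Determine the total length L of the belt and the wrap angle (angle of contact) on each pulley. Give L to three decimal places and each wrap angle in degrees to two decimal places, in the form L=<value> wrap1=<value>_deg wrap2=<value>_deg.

crossed belt: β = asin((r1+r2)/C) = asin(29/40) = 46.4688°
wrap1 = wrap2 = π + 2β = 272.9377°
tangent length = C·cosβ = 27.5500
L = (r1+r2)·wrap + 2·C·cosβ = 29·4.7637 + 2·27.5500 = 193.2461

L=193.246 wrap1=272.94_deg wrap2=272.94_deg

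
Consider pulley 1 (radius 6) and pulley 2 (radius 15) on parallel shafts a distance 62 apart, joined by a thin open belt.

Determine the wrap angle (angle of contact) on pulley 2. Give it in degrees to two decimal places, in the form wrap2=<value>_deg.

open belt: β = asin((r2−r1)/C) = asin(9/62) = 8.3466°
wrap1 = π − 2β = 163.3068°
wrap2 = π + 2β = 196.6932°

wrap2=196.69_deg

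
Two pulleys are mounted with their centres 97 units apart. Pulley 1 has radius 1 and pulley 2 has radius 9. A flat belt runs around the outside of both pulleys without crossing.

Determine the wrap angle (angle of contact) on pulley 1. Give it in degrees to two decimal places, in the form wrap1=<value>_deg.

wrap1=170.54_deg

open belt: β = asin((r2−r1)/C) = asin(8/97) = 4.7308°
wrap1 = π − 2β = 170.5384°
wrap2 = π + 2β = 189.4616°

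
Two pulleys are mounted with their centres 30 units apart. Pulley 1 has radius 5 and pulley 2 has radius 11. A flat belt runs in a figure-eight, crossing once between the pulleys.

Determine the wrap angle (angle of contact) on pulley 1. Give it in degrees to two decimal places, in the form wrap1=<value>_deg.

wrap1=244.46_deg

crossed belt: β = asin((r1+r2)/C) = asin(16/30) = 32.2310°
wrap1 = wrap2 = π + 2β = 244.4619°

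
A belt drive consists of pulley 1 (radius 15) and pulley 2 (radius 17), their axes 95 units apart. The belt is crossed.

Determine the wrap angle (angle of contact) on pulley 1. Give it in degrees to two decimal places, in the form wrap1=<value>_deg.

wrap1=219.37_deg

crossed belt: β = asin((r1+r2)/C) = asin(32/95) = 19.6846°
wrap1 = wrap2 = π + 2β = 219.3692°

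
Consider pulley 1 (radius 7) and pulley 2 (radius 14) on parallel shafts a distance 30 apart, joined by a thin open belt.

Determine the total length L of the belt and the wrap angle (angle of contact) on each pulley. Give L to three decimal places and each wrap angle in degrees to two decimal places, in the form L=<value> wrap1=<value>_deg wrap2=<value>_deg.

L=127.614 wrap1=153.01_deg wrap2=206.99_deg

open belt: β = asin((r2−r1)/C) = asin(7/30) = 13.4934°
wrap1 = π − 2β = 153.0132°
wrap2 = π + 2β = 206.9868°
tangent length = C·cosβ = 29.1719
L = r1·wrap1 + r2·wrap2 + 2·C·cosβ = 7·2.6706 + 14·3.6126 + 2·29.1719 = 127.6143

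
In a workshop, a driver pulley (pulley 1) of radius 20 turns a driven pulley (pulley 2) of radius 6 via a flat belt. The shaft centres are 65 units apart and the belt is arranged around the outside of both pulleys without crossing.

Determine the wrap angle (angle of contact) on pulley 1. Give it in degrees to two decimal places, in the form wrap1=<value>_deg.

open belt: β = asin((r2−r1)/C) = asin(-14/65) = -12.4381°
wrap1 = π − 2β = 204.8762°
wrap2 = π + 2β = 155.1238°

wrap1=204.88_deg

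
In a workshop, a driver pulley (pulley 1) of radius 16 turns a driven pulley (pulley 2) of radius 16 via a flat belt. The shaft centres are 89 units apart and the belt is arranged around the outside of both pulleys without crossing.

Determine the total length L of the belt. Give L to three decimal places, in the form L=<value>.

open belt: β = asin((r2−r1)/C) = asin(0/89) = 0.0000°
wrap1 = π − 2β = 180.0000°
wrap2 = π + 2β = 180.0000°
tangent length = C·cosβ = 89.0000
L = r1·wrap1 + r2·wrap2 + 2·C·cosβ = 16·3.1416 + 16·3.1416 + 2·89.0000 = 278.5310

L=278.531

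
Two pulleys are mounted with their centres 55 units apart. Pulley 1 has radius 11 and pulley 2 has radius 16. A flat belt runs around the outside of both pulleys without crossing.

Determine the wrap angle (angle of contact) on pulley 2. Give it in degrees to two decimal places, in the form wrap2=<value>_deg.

wrap2=190.43_deg

open belt: β = asin((r2−r1)/C) = asin(5/55) = 5.2159°
wrap1 = π − 2β = 169.5682°
wrap2 = π + 2β = 190.4318°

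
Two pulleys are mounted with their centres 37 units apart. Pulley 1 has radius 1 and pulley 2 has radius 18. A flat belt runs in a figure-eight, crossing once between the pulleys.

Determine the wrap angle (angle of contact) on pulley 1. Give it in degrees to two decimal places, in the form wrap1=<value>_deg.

wrap1=241.80_deg

crossed belt: β = asin((r1+r2)/C) = asin(19/37) = 30.8981°
wrap1 = wrap2 = π + 2β = 241.7963°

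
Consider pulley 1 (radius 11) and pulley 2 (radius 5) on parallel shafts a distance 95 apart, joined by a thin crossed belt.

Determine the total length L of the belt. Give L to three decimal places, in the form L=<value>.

L=242.967

crossed belt: β = asin((r1+r2)/C) = asin(16/95) = 9.6960°
wrap1 = wrap2 = π + 2β = 199.3921°
tangent length = C·cosβ = 93.6429
L = (r1+r2)·wrap + 2·C·cosβ = 16·3.4800 + 2·93.6429 = 242.9666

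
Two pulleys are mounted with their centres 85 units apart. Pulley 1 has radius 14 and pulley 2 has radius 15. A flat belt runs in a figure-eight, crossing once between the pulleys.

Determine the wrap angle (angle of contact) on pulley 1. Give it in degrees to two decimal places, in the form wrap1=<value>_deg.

crossed belt: β = asin((r1+r2)/C) = asin(29/85) = 19.9486°
wrap1 = wrap2 = π + 2β = 219.8971°

wrap1=219.90_deg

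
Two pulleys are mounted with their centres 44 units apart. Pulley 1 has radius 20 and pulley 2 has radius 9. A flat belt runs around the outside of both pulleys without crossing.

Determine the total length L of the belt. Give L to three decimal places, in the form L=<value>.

open belt: β = asin((r2−r1)/C) = asin(-11/44) = -14.4775°
wrap1 = π − 2β = 208.9550°
wrap2 = π + 2β = 151.0450°
tangent length = C·cosβ = 42.6028
L = r1·wrap1 + r2·wrap2 + 2·C·cosβ = 20·3.6470 + 9·2.6362 + 2·42.6028 = 181.8708

L=181.871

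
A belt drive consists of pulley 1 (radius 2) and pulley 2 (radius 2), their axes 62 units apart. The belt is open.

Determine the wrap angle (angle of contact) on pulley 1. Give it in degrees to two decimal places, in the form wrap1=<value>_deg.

open belt: β = asin((r2−r1)/C) = asin(0/62) = 0.0000°
wrap1 = π − 2β = 180.0000°
wrap2 = π + 2β = 180.0000°

wrap1=180.00_deg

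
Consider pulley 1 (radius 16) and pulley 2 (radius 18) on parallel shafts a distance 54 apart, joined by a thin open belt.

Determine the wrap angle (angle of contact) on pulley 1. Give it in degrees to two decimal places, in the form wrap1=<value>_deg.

open belt: β = asin((r2−r1)/C) = asin(2/54) = 2.1226°
wrap1 = π − 2β = 175.7549°
wrap2 = π + 2β = 184.2451°

wrap1=175.75_deg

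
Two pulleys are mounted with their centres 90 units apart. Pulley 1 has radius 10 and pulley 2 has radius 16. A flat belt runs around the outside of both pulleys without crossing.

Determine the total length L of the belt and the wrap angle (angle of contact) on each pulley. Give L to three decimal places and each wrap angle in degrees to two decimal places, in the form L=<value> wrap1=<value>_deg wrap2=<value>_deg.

open belt: β = asin((r2−r1)/C) = asin(6/90) = 3.8226°
wrap1 = π − 2β = 172.3549°
wrap2 = π + 2β = 187.6451°
tangent length = C·cosβ = 89.7998
L = r1·wrap1 + r2·wrap2 + 2·C·cosβ = 10·3.0082 + 16·3.2750 + 2·89.7998 = 262.0816

L=262.082 wrap1=172.35_deg wrap2=187.65_deg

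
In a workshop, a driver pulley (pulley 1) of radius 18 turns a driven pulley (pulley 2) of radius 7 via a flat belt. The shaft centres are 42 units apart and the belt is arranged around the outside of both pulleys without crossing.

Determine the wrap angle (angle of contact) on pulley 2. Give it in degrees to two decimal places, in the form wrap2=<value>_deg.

open belt: β = asin((r2−r1)/C) = asin(-11/42) = -15.1831°
wrap1 = π − 2β = 210.3662°
wrap2 = π + 2β = 149.6338°

wrap2=149.63_deg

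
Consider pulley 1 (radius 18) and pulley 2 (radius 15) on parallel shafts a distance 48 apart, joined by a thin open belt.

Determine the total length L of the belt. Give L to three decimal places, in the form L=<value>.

L=199.860

open belt: β = asin((r2−r1)/C) = asin(-3/48) = -3.5833°
wrap1 = π − 2β = 187.1666°
wrap2 = π + 2β = 172.8334°
tangent length = C·cosβ = 47.9062
L = r1·wrap1 + r2·wrap2 + 2·C·cosβ = 18·3.2667 + 15·3.0165 + 2·47.9062 = 199.8601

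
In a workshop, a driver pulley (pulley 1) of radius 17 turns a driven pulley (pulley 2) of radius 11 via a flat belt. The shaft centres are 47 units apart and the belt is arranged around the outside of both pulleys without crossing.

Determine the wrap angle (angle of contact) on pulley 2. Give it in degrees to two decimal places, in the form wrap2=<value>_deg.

wrap2=165.33_deg

open belt: β = asin((r2−r1)/C) = asin(-6/47) = -7.3344°
wrap1 = π − 2β = 194.6687°
wrap2 = π + 2β = 165.3313°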